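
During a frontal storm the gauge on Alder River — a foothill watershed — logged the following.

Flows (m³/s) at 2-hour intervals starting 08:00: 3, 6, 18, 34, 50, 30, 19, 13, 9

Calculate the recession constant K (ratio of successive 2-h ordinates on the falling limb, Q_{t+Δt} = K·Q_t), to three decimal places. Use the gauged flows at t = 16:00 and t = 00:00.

K ≈ 0.651

Using the recession-limb readings at t = 16:00 and t = 00:00: Q falls from 50 to 9 m³/s over 4 intervals.
K = (Q₂/Q₁)^(1/4) = (9/50)^(1/4) = 0.651.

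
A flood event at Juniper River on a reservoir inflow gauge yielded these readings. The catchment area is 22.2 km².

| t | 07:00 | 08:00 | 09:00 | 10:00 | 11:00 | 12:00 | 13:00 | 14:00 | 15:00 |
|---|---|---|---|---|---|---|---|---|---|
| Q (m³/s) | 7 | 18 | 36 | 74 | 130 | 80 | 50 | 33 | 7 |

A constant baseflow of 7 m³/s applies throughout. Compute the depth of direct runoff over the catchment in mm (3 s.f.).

d ≈ 60.3 mm

Direct runoff: 0.0, 11.0, 29.0, 67.0, 123.0, 73.0, 43.0, 26.0, 0.0 m³/s; ΣQ_DR = 372.0 m³/s.
V = ΣQ_DR · Δt = 372.0 × 3600 s = 1.339 × 10^6 m³.
Over A = 22.2 km², depth = V / A = 60.3 mm.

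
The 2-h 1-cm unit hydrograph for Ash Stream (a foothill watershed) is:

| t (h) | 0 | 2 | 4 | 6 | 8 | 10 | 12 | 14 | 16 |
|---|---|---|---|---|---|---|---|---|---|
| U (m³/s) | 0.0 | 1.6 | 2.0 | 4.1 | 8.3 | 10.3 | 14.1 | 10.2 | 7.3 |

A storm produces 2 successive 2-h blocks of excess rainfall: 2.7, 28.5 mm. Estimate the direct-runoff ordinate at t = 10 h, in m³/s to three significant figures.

Q ≈ 26.4 m³/s

By discrete convolution, Q_j = Σ (P_i / 10 mm) · U_{j−i}.
At t = 10 h (j=5): Q = (2.7/10)·10.3 + (28.5/10)·8.3 = 26.4 m³/s.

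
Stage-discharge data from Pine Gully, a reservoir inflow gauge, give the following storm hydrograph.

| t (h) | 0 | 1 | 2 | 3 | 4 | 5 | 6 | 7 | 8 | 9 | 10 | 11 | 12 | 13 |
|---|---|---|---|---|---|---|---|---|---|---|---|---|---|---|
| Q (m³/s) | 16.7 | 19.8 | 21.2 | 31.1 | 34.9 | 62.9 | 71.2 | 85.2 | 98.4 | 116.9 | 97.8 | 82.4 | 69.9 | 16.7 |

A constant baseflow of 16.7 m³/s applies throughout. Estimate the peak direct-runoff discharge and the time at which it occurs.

Subtracting baseflow gives direct-runoff ordinates: 0.0, 3.1, 4.5, 14.4, 18.2, 46.2, 54.5, 68.5, 81.7, 100.2, 81.1, 65.7, 53.2, 0.0 m³/s.
The maximum is 100.2 m³/s, occurring at the reading for t = 9 h.

Q_p = 100.2 m³/s at t = 9 h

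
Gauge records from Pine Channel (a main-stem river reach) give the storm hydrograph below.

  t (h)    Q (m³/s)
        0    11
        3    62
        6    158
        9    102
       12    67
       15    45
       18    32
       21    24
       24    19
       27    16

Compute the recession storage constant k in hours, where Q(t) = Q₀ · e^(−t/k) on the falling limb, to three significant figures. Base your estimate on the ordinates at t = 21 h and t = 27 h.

On the falling limb, Q drops from 24 to 16 m³/s between t = 21 h and t = 27 h (Δt = 6 h).
k = −Δt / ln(Q₂/Q₁) = −6 / ln(16/24) = 14.8 h.

k ≈ 14.8 h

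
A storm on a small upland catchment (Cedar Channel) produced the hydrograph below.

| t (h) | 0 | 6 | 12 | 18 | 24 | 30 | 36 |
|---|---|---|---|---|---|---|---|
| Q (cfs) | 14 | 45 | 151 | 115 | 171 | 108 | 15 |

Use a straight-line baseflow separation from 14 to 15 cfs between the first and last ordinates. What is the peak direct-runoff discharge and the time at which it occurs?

Subtracting baseflow gives direct-runoff ordinates: 0.00, 30.83, 136.67, 100.50, 156.33, 93.17, 0.00 cfs.
The maximum is 156.33 cfs, occurring at the reading for t = 24 h.

Q_p = 156.33 cfs at t = 24 h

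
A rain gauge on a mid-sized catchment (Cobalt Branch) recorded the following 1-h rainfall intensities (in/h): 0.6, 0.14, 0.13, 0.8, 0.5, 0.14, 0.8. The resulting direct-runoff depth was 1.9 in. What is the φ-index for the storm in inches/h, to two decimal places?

Only the 4 blocks with intensity above φ contribute runoff: 0.6, 0.8, 0.5, 0.8 in/h.
Σ(I−φ)·Δt = d  ⇒  (0.6+0.8+0.5+0.8 − 4φ)·1 = 1.9
φ = (2.700 − 1.9/1) / 4 = 0.20 in/h.

φ ≈ 0.20 in/h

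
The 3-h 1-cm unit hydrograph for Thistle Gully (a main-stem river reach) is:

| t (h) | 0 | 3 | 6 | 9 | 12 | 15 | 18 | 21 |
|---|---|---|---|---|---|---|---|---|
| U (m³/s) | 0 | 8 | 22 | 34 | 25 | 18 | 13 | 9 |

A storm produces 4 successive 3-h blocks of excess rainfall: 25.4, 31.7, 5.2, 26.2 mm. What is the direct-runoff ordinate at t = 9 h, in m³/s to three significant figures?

By discrete convolution, Q_j = Σ (P_i / 10 mm) · U_{j−i}.
At t = 9 h (j=3): Q = (25.4/10)·34 + (31.7/10)·22 + (5.2/10)·8 + (26.2/10)·0 = 160 m³/s.

Q ≈ 160 m³/s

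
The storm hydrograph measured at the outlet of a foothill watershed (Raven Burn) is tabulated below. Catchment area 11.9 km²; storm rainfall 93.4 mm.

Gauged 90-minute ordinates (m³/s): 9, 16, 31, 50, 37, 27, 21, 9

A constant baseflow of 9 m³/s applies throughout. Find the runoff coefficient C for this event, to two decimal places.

C ≈ 0.62

ΣQ_DR = 128.0 m³/s; V = ΣQ_DR·Δt = 6.912 × 10^5 m³.
Runoff depth d = V / A = 58.08 mm.
C = d / P = 58.08 / 93.4 = 0.62.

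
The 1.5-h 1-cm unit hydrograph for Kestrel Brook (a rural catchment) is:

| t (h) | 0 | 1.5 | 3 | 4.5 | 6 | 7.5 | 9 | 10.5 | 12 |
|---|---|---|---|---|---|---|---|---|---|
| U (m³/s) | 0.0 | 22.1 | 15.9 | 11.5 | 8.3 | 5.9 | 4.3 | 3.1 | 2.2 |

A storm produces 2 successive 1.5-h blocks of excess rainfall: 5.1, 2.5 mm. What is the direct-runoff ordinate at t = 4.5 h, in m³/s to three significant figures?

By discrete convolution, Q_j = Σ (P_i / 10 mm) · U_{j−i}.
At t = 4.5 h (j=3): Q = (5.1/10)·11.5 + (2.5/10)·15.9 = 9.84 m³/s.

Q ≈ 9.84 m³/s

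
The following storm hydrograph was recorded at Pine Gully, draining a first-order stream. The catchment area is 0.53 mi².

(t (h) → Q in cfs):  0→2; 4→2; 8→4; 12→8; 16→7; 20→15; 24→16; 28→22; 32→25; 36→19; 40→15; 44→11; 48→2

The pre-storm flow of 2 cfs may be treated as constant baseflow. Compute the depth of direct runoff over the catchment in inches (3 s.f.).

Direct runoff: 0.0, 0.0, 2.0, 6.0, 5.0, 13.0, 14.0, 20.0, 23.0, 17.0, 13.0, 9.0, 0.0 cfs; ΣQ_DR = 122.0 cfs.
V = ΣQ_DR · Δt = 122.0 × 14400 s = 1.757 × 10^6 ft³.
Over A = 0.53 mi², depth = V / A = 1.43 in.

d ≈ 1.43 in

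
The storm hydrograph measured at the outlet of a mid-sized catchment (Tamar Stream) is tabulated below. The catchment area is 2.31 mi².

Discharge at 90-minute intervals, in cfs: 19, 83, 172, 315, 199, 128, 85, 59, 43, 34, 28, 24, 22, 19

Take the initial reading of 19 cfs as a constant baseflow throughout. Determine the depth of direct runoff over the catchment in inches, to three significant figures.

Direct runoff: 0.0, 64.0, 153.0, 296.0, 180.0, 109.0, 66.0, 40.0, 24.0, 15.0, 9.0, 5.0, 3.0, 0.0 cfs; ΣQ_DR = 964.0 cfs.
V = ΣQ_DR · Δt = 964.0 × 5400 s = 5.206 × 10^6 ft³.
Over A = 2.31 mi², depth = V / A = 0.970 in.

d ≈ 0.970 in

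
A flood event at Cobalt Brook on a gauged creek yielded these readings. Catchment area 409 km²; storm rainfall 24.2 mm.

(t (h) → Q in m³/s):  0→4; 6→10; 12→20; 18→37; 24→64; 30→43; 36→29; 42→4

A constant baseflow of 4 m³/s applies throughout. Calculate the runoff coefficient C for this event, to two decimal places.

C ≈ 0.39

ΣQ_DR = 179.0 m³/s; V = ΣQ_DR·Δt = 3.866 × 10^6 m³.
Runoff depth d = V / A = 9.453 mm.
C = d / P = 9.453 / 24.2 = 0.39.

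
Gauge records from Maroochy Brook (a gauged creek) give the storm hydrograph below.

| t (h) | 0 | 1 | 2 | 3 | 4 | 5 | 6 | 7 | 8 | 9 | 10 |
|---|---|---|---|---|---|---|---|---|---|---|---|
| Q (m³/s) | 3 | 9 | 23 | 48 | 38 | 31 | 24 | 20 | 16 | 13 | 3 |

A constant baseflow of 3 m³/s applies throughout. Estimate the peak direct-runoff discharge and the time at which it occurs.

Subtracting baseflow gives direct-runoff ordinates: 0.0, 6.0, 20.0, 45.0, 35.0, 28.0, 21.0, 17.0, 13.0, 10.0, 0.0 m³/s.
The maximum is 45.0 m³/s, occurring at the reading for t = 3 h.

Q_p = 45.0 m³/s at t = 3 h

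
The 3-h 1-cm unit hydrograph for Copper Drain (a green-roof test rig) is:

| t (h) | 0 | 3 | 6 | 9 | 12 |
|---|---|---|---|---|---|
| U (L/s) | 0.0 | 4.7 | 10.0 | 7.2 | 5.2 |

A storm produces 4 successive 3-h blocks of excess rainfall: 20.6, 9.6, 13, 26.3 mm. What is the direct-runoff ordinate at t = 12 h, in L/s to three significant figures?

Q ≈ 43.0 L/s

By discrete convolution, Q_j = Σ (P_i / 10 mm) · U_{j−i}.
At t = 12 h (j=4): Q = (20.6/10)·5.2 + (9.6/10)·7.2 + (13/10)·10.0 + (26.3/10)·4.7 = 43.0 L/s.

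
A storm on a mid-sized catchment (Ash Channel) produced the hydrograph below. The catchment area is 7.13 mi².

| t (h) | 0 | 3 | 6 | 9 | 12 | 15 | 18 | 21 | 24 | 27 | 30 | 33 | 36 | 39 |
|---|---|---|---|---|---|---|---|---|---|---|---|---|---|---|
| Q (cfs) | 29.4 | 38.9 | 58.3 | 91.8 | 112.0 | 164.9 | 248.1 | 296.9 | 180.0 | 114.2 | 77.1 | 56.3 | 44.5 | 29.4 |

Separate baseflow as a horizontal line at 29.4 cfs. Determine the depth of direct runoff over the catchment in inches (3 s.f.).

Direct runoff: 0.0, 9.5, 28.9, 62.4, 82.6, 135.5, 218.7, 267.5, 150.6, 84.8, 47.7, 26.9, 15.1, 0.0 cfs; ΣQ_DR = 1130 cfs.
V = ΣQ_DR · Δt = 1130 × 10800 s = 1.221 × 10^7 ft³.
Over A = 7.13 mi², depth = V / A = 0.737 in.

d ≈ 0.737 in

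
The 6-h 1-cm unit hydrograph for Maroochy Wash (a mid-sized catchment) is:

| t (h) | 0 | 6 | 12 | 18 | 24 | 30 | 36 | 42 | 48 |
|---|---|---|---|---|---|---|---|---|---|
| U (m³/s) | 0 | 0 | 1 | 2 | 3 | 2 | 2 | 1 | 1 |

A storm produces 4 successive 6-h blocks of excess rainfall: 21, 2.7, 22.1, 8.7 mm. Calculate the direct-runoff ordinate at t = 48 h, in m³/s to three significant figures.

By discrete convolution, Q_j = Σ (P_i / 10 mm) · U_{j−i}.
At t = 48 h (j=8): Q = (21/10)·1 + (2.7/10)·1 + (22.1/10)·2 + (8.7/10)·2 = 8.53 m³/s.

Q ≈ 8.53 m³/s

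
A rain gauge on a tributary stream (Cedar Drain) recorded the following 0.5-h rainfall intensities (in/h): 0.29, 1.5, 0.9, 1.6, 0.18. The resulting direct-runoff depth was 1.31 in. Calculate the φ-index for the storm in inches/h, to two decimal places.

Only the 3 blocks with intensity above φ contribute runoff: 1.5, 0.9, 1.6 in/h.
Σ(I−φ)·Δt = d  ⇒  (1.5+0.9+1.6 − 3φ)·0.5 = 1.31
φ = (4.000 − 1.31/0.5) / 3 = 0.46 in/h.

φ ≈ 0.46 in/h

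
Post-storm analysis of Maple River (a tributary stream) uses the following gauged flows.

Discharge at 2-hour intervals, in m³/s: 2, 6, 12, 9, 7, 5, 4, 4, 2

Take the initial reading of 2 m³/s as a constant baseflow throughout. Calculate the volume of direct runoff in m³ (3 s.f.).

V ≈ 2.38 × 10^5 m³

Direct-runoff ordinates (Q − Q_b): 0.0, 4.0, 10.0, 7.0, 5.0, 3.0, 2.0, 2.0, 0.0 m³/s.
ΣQ_DR = 33.00 m³/s.
With Δt = 2 h = 7200 s, V = ΣQ_DR · Δt = 33.00 × 7200 = 2.38 × 10^5 m³.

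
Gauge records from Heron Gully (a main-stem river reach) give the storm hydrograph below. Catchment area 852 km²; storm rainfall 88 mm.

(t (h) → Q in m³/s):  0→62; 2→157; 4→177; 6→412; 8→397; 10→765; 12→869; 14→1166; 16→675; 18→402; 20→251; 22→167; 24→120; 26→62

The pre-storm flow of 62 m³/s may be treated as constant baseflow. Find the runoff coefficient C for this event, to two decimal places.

ΣQ_DR = 4814 m³/s; V = ΣQ_DR·Δt = 3.466 × 10^7 m³.
Runoff depth d = V / A = 40.68 mm.
C = d / P = 40.68 / 88 = 0.46.

C ≈ 0.46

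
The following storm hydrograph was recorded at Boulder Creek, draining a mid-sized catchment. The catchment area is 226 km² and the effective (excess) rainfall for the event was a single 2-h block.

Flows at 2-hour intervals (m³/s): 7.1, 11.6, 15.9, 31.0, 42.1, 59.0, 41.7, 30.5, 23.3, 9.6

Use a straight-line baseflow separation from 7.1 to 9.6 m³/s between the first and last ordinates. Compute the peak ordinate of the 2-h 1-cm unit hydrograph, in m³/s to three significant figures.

Direct runoff: 0.00, 4.22, 8.24, 23.07, 33.89, 50.51, 32.93, 21.46, 13.98, 0.00 m³/s; ΣQ_DR = 188.3 m³/s, peak = 50.51 m³/s.
Runoff depth d = ΣQ_DR·Δt / A = 188.3 × 7200 / (226 km²) = 5.999 mm.
The 1-cm UH is the DRH scaled by (10 mm)/d, so U_p = 50.51 × 10/5.999 = 84.2 m³/s.

U_p ≈ 84.2 m³/s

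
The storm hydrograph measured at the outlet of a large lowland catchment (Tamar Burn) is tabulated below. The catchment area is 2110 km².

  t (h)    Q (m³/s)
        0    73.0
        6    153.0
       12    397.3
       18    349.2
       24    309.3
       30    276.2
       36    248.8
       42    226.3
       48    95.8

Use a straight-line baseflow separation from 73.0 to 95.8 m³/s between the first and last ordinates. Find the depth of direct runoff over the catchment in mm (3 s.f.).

Direct runoff: 0.00, 77.15, 318.60, 267.65, 224.90, 188.95, 158.70, 133.35, 0.00 m³/s; ΣQ_DR = 1369 m³/s.
V = ΣQ_DR · Δt = 1369 × 21600 s = 2.958 × 10^7 m³.
Over A = 2110 km², depth = V / A = 14.0 mm.

d ≈ 14.0 mm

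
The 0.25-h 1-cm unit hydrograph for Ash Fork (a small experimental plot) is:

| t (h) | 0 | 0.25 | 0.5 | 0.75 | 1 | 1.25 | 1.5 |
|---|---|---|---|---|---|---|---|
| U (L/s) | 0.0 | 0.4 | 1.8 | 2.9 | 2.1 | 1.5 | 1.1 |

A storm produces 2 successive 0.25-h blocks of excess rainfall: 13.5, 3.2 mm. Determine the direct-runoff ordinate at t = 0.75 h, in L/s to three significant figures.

By discrete convolution, Q_j = Σ (P_i / 10 mm) · U_{j−i}.
At t = 0.75 h (j=3): Q = (13.5/10)·2.9 + (3.2/10)·1.8 = 4.49 L/s.

Q ≈ 4.49 L/s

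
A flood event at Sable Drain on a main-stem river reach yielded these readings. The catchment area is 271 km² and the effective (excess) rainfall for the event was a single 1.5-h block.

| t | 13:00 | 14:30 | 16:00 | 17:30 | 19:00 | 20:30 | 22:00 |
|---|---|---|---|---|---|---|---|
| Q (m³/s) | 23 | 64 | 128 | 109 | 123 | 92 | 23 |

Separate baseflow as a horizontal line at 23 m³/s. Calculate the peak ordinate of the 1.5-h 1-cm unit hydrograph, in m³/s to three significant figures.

U_p ≈ 131 m³/s

Direct runoff: 0.0, 41.0, 105.0, 86.0, 100.0, 69.0, 0.0 m³/s; ΣQ_DR = 401.0 m³/s, peak = 105.0 m³/s.
Runoff depth d = ΣQ_DR·Δt / A = 401.0 × 5400 / (271 km²) = 7.990 mm.
The 1-cm UH is the DRH scaled by (10 mm)/d, so U_p = 105.0 × 10/7.990 = 131 m³/s.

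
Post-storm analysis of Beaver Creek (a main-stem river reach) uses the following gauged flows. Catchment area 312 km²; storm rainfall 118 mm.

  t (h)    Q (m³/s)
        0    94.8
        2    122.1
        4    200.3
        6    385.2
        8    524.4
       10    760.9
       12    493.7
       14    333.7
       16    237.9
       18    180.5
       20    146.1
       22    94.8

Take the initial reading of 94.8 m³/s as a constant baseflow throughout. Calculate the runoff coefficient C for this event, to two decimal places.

C ≈ 0.48

ΣQ_DR = 2437 m³/s; V = ΣQ_DR·Δt = 1.754 × 10^7 m³.
Runoff depth d = V / A = 56.23 mm.
C = d / P = 56.23 / 118 = 0.48.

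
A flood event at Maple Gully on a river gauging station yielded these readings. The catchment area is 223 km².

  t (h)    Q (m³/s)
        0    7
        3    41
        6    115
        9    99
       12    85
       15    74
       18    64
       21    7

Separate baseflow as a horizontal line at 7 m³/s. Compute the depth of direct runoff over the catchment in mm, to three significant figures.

d ≈ 21.1 mm

Direct runoff: 0.0, 34.0, 108.0, 92.0, 78.0, 67.0, 57.0, 0.0 m³/s; ΣQ_DR = 436.0 m³/s.
V = ΣQ_DR · Δt = 436.0 × 10800 s = 4.709 × 10^6 m³.
Over A = 223 km², depth = V / A = 21.1 mm.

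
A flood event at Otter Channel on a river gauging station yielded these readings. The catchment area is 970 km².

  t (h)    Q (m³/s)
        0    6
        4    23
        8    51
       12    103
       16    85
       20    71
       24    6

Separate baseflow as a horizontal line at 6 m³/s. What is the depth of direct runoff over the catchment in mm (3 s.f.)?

d ≈ 4.50 mm

Direct runoff: 0.0, 17.0, 45.0, 97.0, 79.0, 65.0, 0.0 m³/s; ΣQ_DR = 303.0 m³/s.
V = ΣQ_DR · Δt = 303.0 × 14400 s = 4.363 × 10^6 m³.
Over A = 970 km², depth = V / A = 4.50 mm.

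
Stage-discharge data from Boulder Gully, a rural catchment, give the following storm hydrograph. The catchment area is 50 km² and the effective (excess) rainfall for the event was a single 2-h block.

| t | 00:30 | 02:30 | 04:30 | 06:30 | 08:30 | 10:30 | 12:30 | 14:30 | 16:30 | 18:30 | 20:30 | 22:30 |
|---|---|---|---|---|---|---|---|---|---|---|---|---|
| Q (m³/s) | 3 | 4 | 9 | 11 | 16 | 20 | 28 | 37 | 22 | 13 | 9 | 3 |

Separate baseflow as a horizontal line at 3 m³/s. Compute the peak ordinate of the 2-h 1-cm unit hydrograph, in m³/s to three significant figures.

Direct runoff: 0.0, 1.0, 6.0, 8.0, 13.0, 17.0, 25.0, 34.0, 19.0, 10.0, 6.0, 0.0 m³/s; ΣQ_DR = 139.0 m³/s, peak = 34.0 m³/s.
Runoff depth d = ΣQ_DR·Δt / A = 139.0 × 7200 / (50 km²) = 20.02 mm.
The 1-cm UH is the DRH scaled by (10 mm)/d, so U_p = 34.0 × 10/20.02 = 17.0 m³/s.

U_p ≈ 17.0 m³/s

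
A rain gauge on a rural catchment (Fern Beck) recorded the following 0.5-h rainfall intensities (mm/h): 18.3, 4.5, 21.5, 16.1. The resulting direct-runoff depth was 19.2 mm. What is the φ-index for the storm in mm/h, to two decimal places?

Only the 3 blocks with intensity above φ contribute runoff: 18.3, 21.5, 16.1 mm/h.
Σ(I−φ)·Δt = d  ⇒  (18.3+21.5+16.1 − 3φ)·0.5 = 19.2
φ = (55.90 − 19.2/0.5) / 3 = 5.83 mm/h.

φ ≈ 5.83 mm/h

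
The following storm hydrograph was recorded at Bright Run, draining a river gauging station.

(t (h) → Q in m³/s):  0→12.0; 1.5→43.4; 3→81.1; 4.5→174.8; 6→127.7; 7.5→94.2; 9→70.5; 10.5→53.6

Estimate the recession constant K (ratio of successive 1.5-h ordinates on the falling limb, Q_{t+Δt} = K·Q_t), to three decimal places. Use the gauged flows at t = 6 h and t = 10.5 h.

Using the recession-limb readings at t = 6 h and t = 10.5 h: Q falls from 127.7 to 53.6 m³/s over 3 intervals.
K = (Q₂/Q₁)^(1/3) = (53.6/127.7)^(1/3) = 0.749.

K ≈ 0.749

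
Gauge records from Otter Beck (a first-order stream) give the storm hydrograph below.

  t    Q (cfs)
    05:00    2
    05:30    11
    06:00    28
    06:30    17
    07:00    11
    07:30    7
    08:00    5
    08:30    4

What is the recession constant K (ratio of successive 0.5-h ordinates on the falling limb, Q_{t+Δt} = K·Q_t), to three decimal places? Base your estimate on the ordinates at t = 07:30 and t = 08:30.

Using the recession-limb readings at t = 07:30 and t = 08:30: Q falls from 7 to 4 cfs over 2 intervals.
K = (Q₂/Q₁)^(1/2) = (4/7)^(1/2) = 0.756.

K ≈ 0.756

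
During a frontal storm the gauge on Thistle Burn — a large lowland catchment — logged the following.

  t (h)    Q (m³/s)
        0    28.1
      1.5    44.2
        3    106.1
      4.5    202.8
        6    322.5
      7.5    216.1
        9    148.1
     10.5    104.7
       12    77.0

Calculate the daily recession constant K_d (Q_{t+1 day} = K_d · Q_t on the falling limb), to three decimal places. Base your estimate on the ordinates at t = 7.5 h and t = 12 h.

K_d ≈ 0.004

Between t = 7.5 h and t = 12 h the flow falls from 216.1 to 77.0 m³/s over 3×1.5 h = 4.5 h.
Per-interval ratio K = (77.0/216.1)^(1/3) = 0.7089; K_d = K^(24/1.5) = 0.004.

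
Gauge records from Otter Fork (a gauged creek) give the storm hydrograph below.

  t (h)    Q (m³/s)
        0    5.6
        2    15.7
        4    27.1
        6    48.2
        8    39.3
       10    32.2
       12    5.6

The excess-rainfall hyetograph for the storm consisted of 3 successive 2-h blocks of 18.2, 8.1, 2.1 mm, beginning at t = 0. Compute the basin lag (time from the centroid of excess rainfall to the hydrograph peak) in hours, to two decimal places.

t_L ≈ 4.13 h

Centroid of excess rainfall: t_c = Σ P_i·t̄_i / ΣP_i = 1.8662 h (block centres at 1, 3, 5 h).
Hydrograph peak occurs at t = 6 h, so basin lag t_L = 6 − 1.8662 = 4.13 h.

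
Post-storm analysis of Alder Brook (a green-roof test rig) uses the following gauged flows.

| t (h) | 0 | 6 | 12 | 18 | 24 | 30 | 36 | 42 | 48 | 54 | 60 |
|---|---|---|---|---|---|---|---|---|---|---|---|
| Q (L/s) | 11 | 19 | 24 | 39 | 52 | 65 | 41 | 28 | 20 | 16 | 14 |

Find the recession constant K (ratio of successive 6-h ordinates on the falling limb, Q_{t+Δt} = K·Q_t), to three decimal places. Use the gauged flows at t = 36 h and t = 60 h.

K ≈ 0.764

Using the recession-limb readings at t = 36 h and t = 60 h: Q falls from 41 to 14 L/s over 4 intervals.
K = (Q₂/Q₁)^(1/4) = (14/41)^(1/4) = 0.764.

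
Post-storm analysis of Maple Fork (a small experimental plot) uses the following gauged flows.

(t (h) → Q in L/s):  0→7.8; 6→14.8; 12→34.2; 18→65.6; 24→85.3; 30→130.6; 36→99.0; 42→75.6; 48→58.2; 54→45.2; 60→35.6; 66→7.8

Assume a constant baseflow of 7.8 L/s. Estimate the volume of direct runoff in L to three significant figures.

V ≈ 1.22 × 10^7 L

Direct-runoff ordinates (Q − Q_b): 0.0, 7.0, 26.4, 57.8, 77.5, 122.8, 91.2, 67.8, 50.4, 37.4, 27.8, 0.0 L/s.
ΣQ_DR = 566.1 L/s.
With Δt = 6 h = 21600 s, V = ΣQ_DR · Δt = 566.1 × 21600 = 1.22 × 10^7 L.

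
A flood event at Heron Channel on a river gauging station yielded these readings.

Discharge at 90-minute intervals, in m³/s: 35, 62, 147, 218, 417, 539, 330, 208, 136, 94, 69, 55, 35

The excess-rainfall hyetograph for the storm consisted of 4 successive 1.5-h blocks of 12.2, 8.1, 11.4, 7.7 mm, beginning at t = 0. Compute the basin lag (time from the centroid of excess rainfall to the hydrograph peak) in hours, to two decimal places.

Centroid of excess rainfall: t_c = Σ P_i·t̄_i / ΣP_i = 2.8058 h (block centres at 0.75, 2.25, 3.75, 5.25 h).
Hydrograph peak occurs at t = 7.5 h, so basin lag t_L = 7.5 − 2.8058 = 4.69 h.

t_L ≈ 4.69 h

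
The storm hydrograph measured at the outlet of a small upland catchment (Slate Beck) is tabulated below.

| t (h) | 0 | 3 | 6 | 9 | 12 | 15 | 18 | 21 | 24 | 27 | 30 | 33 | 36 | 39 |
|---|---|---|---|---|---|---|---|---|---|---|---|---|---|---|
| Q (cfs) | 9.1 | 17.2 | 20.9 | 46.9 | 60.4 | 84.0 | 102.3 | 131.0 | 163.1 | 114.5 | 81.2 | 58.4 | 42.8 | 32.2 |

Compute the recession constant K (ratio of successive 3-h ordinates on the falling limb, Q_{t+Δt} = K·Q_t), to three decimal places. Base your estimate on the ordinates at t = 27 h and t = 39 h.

Using the recession-limb readings at t = 27 h and t = 39 h: Q falls from 114.5 to 32.2 cfs over 4 intervals.
K = (Q₂/Q₁)^(1/4) = (32.2/114.5)^(1/4) = 0.728.

K ≈ 0.728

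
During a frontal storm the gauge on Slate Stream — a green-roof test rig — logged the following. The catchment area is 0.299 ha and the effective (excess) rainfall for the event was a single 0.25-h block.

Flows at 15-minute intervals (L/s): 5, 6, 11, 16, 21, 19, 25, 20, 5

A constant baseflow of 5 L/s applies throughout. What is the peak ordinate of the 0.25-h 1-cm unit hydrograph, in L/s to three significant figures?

U_p ≈ 8.01 L/s

Direct runoff: 0.0, 1.0, 6.0, 11.0, 16.0, 14.0, 20.0, 15.0, 0.0 L/s; ΣQ_DR = 83.00 L/s, peak = 20.0 L/s.
Runoff depth d = ΣQ_DR·Δt / A = 83.00 × 900 / (0.299 ha) = 24.98 mm.
The 1-cm UH is the DRH scaled by (10 mm)/d, so U_p = 20.0 × 10/24.98 = 8.01 L/s.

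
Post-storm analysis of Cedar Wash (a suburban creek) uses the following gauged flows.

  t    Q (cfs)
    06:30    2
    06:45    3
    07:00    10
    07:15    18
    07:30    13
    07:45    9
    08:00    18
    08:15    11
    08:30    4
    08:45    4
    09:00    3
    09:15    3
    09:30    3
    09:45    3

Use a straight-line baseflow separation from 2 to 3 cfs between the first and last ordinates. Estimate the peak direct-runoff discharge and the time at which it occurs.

Subtracting baseflow gives direct-runoff ordinates: 0.00, 0.92, 7.85, 15.77, 10.69, 6.62, 15.54, 8.46, 1.38, 1.31, 0.23, 0.15, 0.08, 0.00 cfs.
The maximum is 15.77 cfs, occurring at the reading for t = 07:15.

Q_p = 15.77 cfs at t = 07:15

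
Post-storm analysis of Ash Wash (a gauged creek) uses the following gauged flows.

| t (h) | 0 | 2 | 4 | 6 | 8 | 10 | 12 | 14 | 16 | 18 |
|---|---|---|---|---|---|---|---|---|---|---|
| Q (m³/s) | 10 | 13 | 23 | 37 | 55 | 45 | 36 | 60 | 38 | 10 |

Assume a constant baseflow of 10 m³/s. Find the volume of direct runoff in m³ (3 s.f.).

V ≈ 1.63 × 10^6 m³

Direct-runoff ordinates (Q − Q_b): 0.0, 3.0, 13.0, 27.0, 45.0, 35.0, 26.0, 50.0, 28.0, 0.0 m³/s.
ΣQ_DR = 227.0 m³/s.
With Δt = 2 h = 7200 s, V = ΣQ_DR · Δt = 227.0 × 7200 = 1.63 × 10^6 m³.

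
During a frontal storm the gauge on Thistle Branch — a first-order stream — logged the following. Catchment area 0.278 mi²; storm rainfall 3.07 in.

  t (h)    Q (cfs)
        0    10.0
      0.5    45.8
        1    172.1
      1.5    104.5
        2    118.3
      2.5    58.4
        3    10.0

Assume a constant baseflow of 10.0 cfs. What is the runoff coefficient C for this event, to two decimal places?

C ≈ 0.41

ΣQ_DR = 449.1 cfs; V = ΣQ_DR·Δt = 8.084 × 10^5 ft³.
Runoff depth d = V / A = 1.252 in.
C = d / P = 1.252 / 3.07 = 0.41.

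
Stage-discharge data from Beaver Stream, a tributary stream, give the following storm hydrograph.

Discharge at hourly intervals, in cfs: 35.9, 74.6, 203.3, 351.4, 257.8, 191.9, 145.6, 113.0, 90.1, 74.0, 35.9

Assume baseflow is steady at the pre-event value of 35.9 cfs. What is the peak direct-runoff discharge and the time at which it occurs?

Q_p = 315.5 cfs at t = 3 h

Subtracting baseflow gives direct-runoff ordinates: 0.0, 38.7, 167.4, 315.5, 221.9, 156.0, 109.7, 77.1, 54.2, 38.1, 0.0 cfs.
The maximum is 315.5 cfs, occurring at the reading for t = 3 h.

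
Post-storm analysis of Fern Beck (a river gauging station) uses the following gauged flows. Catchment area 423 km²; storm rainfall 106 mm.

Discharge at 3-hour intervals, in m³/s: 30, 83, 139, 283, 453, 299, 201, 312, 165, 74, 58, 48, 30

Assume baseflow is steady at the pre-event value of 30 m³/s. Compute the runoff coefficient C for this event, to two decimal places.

ΣQ_DR = 1785 m³/s; V = ΣQ_DR·Δt = 1.928 × 10^7 m³.
Runoff depth d = V / A = 45.57 mm.
C = d / P = 45.57 / 106 = 0.43.

C ≈ 0.43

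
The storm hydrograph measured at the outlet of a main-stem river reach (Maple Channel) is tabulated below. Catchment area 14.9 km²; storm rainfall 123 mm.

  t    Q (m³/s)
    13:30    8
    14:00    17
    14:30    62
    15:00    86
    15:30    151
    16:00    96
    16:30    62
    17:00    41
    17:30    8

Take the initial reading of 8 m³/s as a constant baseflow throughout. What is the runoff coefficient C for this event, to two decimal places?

C ≈ 0.45

ΣQ_DR = 459.0 m³/s; V = ΣQ_DR·Δt = 8.262 × 10^5 m³.
Runoff depth d = V / A = 55.45 mm.
C = d / P = 55.45 / 123 = 0.45.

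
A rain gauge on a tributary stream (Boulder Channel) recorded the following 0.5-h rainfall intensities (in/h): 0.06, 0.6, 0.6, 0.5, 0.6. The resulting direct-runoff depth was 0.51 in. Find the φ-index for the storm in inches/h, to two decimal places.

φ ≈ 0.32 in/h

Only the 4 blocks with intensity above φ contribute runoff: 0.6, 0.6, 0.5, 0.6 in/h.
Σ(I−φ)·Δt = d  ⇒  (0.6+0.6+0.5+0.6 − 4φ)·0.5 = 0.51
φ = (2.300 − 0.51/0.5) / 4 = 0.32 in/h.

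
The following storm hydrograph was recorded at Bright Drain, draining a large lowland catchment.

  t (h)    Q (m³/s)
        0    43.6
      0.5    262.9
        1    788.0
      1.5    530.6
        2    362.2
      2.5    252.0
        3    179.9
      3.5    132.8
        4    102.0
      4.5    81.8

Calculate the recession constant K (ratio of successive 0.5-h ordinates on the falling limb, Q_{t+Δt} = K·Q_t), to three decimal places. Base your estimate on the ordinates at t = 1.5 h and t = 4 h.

Using the recession-limb readings at t = 1.5 h and t = 4 h: Q falls from 530.6 to 102.0 m³/s over 5 intervals.
K = (Q₂/Q₁)^(1/5) = (102.0/530.6)^(1/5) = 0.719.

K ≈ 0.719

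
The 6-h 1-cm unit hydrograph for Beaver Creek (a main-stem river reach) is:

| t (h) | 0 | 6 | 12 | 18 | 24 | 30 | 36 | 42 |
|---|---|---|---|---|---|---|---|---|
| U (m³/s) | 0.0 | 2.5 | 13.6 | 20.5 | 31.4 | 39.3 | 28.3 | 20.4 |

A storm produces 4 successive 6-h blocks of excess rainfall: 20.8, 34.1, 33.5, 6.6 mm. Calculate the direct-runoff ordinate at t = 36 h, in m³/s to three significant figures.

By discrete convolution, Q_j = Σ (P_i / 10 mm) · U_{j−i}.
At t = 36 h (j=6): Q = (20.8/10)·28.3 + (34.1/10)·39.3 + (33.5/10)·31.4 + (6.6/10)·20.5 = 312 m³/s.

Q ≈ 312 m³/s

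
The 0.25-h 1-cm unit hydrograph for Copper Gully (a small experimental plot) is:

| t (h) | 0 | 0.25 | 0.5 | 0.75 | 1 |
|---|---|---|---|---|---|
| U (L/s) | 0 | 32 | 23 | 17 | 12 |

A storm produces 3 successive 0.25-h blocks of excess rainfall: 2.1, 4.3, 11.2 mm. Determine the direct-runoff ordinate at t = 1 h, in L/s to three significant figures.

By discrete convolution, Q_j = Σ (P_i / 10 mm) · U_{j−i}.
At t = 1 h (j=4): Q = (2.1/10)·12 + (4.3/10)·17 + (11.2/10)·23 = 35.6 L/s.

Q ≈ 35.6 L/s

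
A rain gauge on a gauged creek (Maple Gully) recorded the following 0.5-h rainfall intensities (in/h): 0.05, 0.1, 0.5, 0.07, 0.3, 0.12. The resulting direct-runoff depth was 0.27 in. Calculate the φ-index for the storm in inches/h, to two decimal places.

φ ≈ 0.13 in/h

Only the 2 blocks with intensity above φ contribute runoff: 0.5, 0.3 in/h.
Σ(I−φ)·Δt = d  ⇒  (0.5+0.3 − 2φ)·0.5 = 0.27
φ = (0.8000 − 0.27/0.5) / 2 = 0.13 in/h.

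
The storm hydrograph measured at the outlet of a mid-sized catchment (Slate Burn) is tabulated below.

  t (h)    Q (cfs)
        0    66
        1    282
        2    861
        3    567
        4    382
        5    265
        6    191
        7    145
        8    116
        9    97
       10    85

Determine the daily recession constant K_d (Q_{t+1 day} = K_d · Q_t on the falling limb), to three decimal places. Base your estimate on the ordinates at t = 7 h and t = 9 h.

Between t = 7 h and t = 9 h the flow falls from 145 to 97 cfs over 2×1 h = 2 h.
Per-interval ratio K = (97/145)^(1/2) = 0.8179; K_d = K^(24/1) = 0.008.

K_d ≈ 0.008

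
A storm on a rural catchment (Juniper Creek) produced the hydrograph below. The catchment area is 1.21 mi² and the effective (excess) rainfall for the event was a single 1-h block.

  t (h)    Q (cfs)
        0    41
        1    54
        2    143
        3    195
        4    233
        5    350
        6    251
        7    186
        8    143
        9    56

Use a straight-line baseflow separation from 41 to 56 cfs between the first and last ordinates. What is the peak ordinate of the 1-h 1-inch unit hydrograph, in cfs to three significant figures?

Direct runoff: 0.00, 11.33, 98.67, 149.00, 185.33, 300.67, 200.00, 133.33, 88.67, 0.00 cfs; ΣQ_DR = 1167 cfs, peak = 300.67 cfs.
Runoff depth d = ΣQ_DR·Δt / A = 1167 × 3600 / (1.21 mi²) = 1.495 in.
The 1-inch UH is the DRH scaled by (1 in)/d, so U_p = 300.67 × 1/1.495 = 201 cfs.

U_p ≈ 201 cfs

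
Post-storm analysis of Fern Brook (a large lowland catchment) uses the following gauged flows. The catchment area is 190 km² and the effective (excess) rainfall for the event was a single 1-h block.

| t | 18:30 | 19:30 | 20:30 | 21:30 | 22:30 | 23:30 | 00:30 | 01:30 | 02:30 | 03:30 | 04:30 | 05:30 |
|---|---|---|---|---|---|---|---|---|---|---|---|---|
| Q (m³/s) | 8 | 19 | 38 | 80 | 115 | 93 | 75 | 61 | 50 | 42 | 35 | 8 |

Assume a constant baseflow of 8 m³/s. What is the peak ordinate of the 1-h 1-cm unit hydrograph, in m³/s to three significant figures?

Direct runoff: 0.0, 11.0, 30.0, 72.0, 107.0, 85.0, 67.0, 53.0, 42.0, 34.0, 27.0, 0.0 m³/s; ΣQ_DR = 528.0 m³/s, peak = 107.0 m³/s.
Runoff depth d = ΣQ_DR·Δt / A = 528.0 × 3600 / (190 km²) = 10.00 mm.
The 1-cm UH is the DRH scaled by (10 mm)/d, so U_p = 107.0 × 10/10.00 = 107 m³/s.

U_p ≈ 107 m³/s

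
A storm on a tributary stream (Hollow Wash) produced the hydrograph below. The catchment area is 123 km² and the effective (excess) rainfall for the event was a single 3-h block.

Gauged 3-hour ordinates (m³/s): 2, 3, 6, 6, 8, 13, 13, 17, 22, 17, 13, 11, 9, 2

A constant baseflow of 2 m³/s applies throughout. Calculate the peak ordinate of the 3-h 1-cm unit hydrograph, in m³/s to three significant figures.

U_p ≈ 20.0 m³/s

Direct runoff: 0.0, 1.0, 4.0, 4.0, 6.0, 11.0, 11.0, 15.0, 20.0, 15.0, 11.0, 9.0, 7.0, 0.0 m³/s; ΣQ_DR = 114.0 m³/s, peak = 20.0 m³/s.
Runoff depth d = ΣQ_DR·Δt / A = 114.0 × 10800 / (123 km²) = 10.01 mm.
The 1-cm UH is the DRH scaled by (10 mm)/d, so U_p = 20.0 × 10/10.01 = 20.0 m³/s.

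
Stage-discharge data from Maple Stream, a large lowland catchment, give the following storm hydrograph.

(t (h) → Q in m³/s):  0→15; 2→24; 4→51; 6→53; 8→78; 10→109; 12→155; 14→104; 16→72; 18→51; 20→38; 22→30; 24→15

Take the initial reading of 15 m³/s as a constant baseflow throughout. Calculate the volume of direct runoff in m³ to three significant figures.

Direct-runoff ordinates (Q − Q_b): 0.0, 9.0, 36.0, 38.0, 63.0, 94.0, 140.0, 89.0, 57.0, 36.0, 23.0, 15.0, 0.0 m³/s.
ΣQ_DR = 600.0 m³/s.
With Δt = 2 h = 7200 s, V = ΣQ_DR · Δt = 600.0 × 7200 = 4.32 × 10^6 m³.

V ≈ 4.32 × 10^6 m³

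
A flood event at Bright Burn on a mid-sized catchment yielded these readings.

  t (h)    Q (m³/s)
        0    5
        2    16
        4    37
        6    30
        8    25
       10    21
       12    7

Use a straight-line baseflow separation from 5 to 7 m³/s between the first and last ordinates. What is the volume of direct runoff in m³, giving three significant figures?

Direct-runoff ordinates (Q − Q_b): 0.00, 10.67, 31.33, 24.00, 18.67, 14.33, 0.00 m³/s.
ΣQ_DR = 99.00 m³/s.
With Δt = 2 h = 7200 s, V = ΣQ_DR · Δt = 99.00 × 7200 = 7.13 × 10^5 m³.

V ≈ 7.13 × 10^5 m³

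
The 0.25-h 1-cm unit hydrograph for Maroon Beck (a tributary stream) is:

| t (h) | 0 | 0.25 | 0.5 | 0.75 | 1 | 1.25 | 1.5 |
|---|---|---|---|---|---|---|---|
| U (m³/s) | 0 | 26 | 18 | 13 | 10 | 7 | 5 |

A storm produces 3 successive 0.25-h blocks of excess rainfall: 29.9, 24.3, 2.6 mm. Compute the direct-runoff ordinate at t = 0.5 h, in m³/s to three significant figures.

Q ≈ 117 m³/s

By discrete convolution, Q_j = Σ (P_i / 10 mm) · U_{j−i}.
At t = 0.5 h (j=2): Q = (29.9/10)·18 + (24.3/10)·26 + (2.6/10)·0 = 117 m³/s.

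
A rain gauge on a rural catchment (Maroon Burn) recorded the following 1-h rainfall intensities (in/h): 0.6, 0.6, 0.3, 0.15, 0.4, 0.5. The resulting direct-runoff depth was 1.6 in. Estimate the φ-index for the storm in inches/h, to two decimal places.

Only the 5 blocks with intensity above φ contribute runoff: 0.6, 0.6, 0.3, 0.4, 0.5 in/h.
Σ(I−φ)·Δt = d  ⇒  (0.6+0.6+0.3+0.4+0.5 − 5φ)·1 = 1.6
φ = (2.400 − 1.6/1) / 5 = 0.16 in/h.

φ ≈ 0.16 in/h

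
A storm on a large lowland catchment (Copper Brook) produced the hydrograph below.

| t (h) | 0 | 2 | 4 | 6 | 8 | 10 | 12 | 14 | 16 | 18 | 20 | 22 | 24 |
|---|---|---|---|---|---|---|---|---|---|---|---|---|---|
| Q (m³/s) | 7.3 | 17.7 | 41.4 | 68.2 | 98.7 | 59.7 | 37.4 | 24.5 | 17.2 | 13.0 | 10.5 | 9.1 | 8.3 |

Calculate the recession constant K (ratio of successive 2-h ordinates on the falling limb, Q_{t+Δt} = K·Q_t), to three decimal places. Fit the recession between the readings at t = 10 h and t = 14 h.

Using the recession-limb readings at t = 10 h and t = 14 h: Q falls from 59.7 to 24.5 m³/s over 2 intervals.
K = (Q₂/Q₁)^(1/2) = (24.5/59.7)^(1/2) = 0.641.

K ≈ 0.641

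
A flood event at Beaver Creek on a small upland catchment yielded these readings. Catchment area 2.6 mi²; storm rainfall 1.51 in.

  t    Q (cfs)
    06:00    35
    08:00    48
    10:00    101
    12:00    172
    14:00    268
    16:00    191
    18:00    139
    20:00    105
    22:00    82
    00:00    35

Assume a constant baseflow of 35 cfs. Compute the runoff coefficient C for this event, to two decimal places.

ΣQ_DR = 826.0 cfs; V = ΣQ_DR·Δt = 5.947 × 10^6 ft³.
Runoff depth d = V / A = 0.9846 in.
C = d / P = 0.9846 / 1.51 = 0.65.

C ≈ 0.65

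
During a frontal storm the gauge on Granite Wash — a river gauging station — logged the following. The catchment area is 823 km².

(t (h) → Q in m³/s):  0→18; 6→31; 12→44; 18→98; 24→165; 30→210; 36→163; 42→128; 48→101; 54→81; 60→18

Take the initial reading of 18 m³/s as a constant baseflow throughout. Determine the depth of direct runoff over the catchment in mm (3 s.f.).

d ≈ 22.5 mm

Direct runoff: 0.0, 13.0, 26.0, 80.0, 147.0, 192.0, 145.0, 110.0, 83.0, 63.0, 0.0 m³/s; ΣQ_DR = 859.0 m³/s.
V = ΣQ_DR · Δt = 859.0 × 21600 s = 1.855 × 10^7 m³.
Over A = 823 km², depth = V / A = 22.5 mm.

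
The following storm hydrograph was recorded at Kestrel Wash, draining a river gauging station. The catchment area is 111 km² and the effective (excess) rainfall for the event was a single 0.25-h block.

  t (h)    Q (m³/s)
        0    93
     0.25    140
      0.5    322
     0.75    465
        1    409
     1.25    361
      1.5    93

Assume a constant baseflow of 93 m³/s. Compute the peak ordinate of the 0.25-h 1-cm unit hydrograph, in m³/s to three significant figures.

Direct runoff: 0.0, 47.0, 229.0, 372.0, 316.0, 268.0, 0.0 m³/s; ΣQ_DR = 1232 m³/s, peak = 372.0 m³/s.
Runoff depth d = ΣQ_DR·Δt / A = 1232 × 900 / (111 km²) = 9.989 mm.
The 1-cm UH is the DRH scaled by (10 mm)/d, so U_p = 372.0 × 10/9.989 = 372 m³/s.

U_p ≈ 372 m³/s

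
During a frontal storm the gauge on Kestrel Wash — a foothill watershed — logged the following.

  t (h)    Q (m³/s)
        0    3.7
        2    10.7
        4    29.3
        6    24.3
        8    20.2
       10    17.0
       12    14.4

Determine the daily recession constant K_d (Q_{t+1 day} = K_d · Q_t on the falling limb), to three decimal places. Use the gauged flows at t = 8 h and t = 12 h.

Between t = 8 h and t = 12 h the flow falls from 20.2 to 14.4 m³/s over 2×2 h = 4 h.
Per-interval ratio K = (14.4/20.2)^(1/2) = 0.8443; K_d = K^(24/2) = 0.131.

K_d ≈ 0.131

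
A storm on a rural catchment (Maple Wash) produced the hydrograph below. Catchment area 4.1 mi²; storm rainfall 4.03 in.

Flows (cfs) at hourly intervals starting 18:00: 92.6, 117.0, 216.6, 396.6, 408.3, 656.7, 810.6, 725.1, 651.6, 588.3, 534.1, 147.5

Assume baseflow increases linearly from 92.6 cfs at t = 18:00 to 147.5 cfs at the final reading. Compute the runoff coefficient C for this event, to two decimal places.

C ≈ 0.37

ΣQ_DR = 3904 cfs; V = ΣQ_DR·Δt = 1.406 × 10^7 ft³.
Runoff depth d = V / A = 1.476 in.
C = d / P = 1.476 / 4.03 = 0.37.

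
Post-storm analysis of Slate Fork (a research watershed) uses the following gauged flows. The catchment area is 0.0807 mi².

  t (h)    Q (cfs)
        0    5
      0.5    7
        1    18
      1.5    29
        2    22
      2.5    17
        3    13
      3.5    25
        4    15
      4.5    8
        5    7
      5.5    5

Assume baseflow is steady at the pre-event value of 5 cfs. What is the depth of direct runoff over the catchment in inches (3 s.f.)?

Direct runoff: 0.0, 2.0, 13.0, 24.0, 17.0, 12.0, 8.0, 20.0, 10.0, 3.0, 2.0, 0.0 cfs; ΣQ_DR = 111.0 cfs.
V = ΣQ_DR · Δt = 111.0 × 1800 s = 1.998 × 10^5 ft³.
Over A = 0.0807 mi², depth = V / A = 1.07 in.

d ≈ 1.07 in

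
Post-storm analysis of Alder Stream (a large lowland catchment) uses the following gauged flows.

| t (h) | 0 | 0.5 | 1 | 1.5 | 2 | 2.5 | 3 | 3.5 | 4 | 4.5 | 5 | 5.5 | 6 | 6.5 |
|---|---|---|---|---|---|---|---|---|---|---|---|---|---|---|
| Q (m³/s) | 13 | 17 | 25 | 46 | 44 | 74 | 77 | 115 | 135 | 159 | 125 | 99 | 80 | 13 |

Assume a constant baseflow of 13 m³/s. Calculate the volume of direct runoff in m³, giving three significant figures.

V ≈ 1.51 × 10^6 m³

Direct-runoff ordinates (Q − Q_b): 0.0, 4.0, 12.0, 33.0, 31.0, 61.0, 64.0, 102.0, 122.0, 146.0, 112.0, 86.0, 67.0, 0.0 m³/s.
ΣQ_DR = 840.0 m³/s.
With Δt = 0.5 h = 1800 s, V = ΣQ_DR · Δt = 840.0 × 1800 = 1.51 × 10^6 m³.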